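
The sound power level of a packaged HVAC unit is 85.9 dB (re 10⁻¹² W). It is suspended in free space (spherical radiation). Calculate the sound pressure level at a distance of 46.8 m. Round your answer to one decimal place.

41.5 dB

The power spreads over a sphere of area 4π·r², so L_p = L_w − 10·log₁₀(4π·r²).
4π·r² = 2.752e+04 m², 10·log₁₀ of that is 44.397 dB.
L_p = 85.9 − 44.397 = 41.50 dB.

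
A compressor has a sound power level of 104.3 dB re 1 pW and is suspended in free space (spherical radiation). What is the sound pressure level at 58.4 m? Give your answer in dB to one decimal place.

L_p = L_w − 10·log₁₀(4π·r²) with r = 58.4 m.
4π·r² = 4.286e+04 m², 10·log₁₀ of that is 46.320 dB.
L_p = 104.3 − 46.320 = 57.98 dB.

58.0 dB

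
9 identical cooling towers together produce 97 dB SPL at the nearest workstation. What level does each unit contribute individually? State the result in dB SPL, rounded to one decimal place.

87.5 dB SPL

9 equal contributions raise the level by 10·log₁₀ 9 = 9.542 dB, so each unit alone gives 97 − 9.542.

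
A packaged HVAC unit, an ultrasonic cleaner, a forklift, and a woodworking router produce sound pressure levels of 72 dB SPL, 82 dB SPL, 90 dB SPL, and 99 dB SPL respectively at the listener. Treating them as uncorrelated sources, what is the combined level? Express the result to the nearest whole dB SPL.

100 dB SPL

For uncorrelated sources the intensities add, so convert each level to linear form, sum, and take 10·log₁₀ of the total.
Σ 10^(L/10) = 10^(72/10) + 10^(82/10) + 10^(90/10) + 10^(99/10) = 9.118e+09.
L_total = 10·log₁₀(9.118e+09) = 99.60 dB SPL.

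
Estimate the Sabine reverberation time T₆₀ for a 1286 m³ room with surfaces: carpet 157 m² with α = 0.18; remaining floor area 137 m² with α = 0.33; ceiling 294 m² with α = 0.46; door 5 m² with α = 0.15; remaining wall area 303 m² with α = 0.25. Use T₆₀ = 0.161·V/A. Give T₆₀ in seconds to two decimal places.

A = Σ Sᵢαᵢ = 157·0.18 + 137·0.33 + 294·0.46 + 5·0.15 + 303·0.25 = 285.21 m².
T₆₀ = 0.161·V/A = 0.161·1286/285.21 = 0.726 s.

0.73 s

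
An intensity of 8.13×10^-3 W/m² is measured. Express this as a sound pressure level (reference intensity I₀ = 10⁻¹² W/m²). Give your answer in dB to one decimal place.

I/I₀ = 8.13×10^-3/10⁻¹² = 8.13×10^9, and L = 10·log₁₀(I/I₀).
L = 10·(0.9101 + 9) = 99.10 dB.

99.1 dB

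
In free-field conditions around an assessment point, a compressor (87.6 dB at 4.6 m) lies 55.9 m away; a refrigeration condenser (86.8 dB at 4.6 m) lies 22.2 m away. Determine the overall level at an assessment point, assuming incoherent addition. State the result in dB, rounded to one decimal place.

73.9 dB

Propagate each source to the receiver with L = L_ref − 20·log₁₀(r/r_ref), then add intensities.
compressor: 87.6 − 20·log₁₀(55.9/4.6) = 87.6 − 21.69 = 65.91 dB.
refrigeration condenser: 86.8 − 20·log₁₀(22.2/4.6) = 86.8 − 13.67 = 73.13 dB.
Σ 10^(L/10) = 2.445e+07 → L_total = 10·log₁₀(2.445e+07) = 73.88 dB.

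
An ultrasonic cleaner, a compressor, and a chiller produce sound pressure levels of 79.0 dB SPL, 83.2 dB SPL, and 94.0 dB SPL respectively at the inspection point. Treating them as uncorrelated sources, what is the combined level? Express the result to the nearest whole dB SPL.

94 dB SPL

For uncorrelated sources the intensities add, so convert each level to linear form, sum, and take 10·log₁₀ of the total.
Σ 10^(L/10) = 10^(79.0/10) + 10^(83.2/10) + 10^(94.0/10) = 2.800e+09.
L_total = 10·log₁₀(2.800e+09) = 94.47 dB SPL.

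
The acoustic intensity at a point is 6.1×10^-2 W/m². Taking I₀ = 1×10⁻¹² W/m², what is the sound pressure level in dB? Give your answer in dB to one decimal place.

107.9 dB

L = 10·log₁₀(I/I₀) = 10·log₁₀(6.1×10^-2/10⁻¹²) = 10·log₁₀(6.1×10^10).
L = 10·(0.7853 + 10) = 107.85 dB.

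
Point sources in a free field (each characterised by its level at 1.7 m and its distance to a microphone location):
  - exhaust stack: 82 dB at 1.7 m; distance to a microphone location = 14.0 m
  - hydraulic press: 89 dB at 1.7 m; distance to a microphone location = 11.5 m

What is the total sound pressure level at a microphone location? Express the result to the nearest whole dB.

Propagate each source to the receiver with L = L_ref − 20·log₁₀(r/r_ref), then add intensities.
exhaust stack: 82 − 20·log₁₀(14.0/1.7) = 82 − 18.31 = 63.69 dB.
hydraulic press: 89 − 20·log₁₀(11.5/1.7) = 89 − 16.60 = 72.40 dB.
Σ 10^(L/10) = 1.970e+07 → L_total = 10·log₁₀(1.970e+07) = 72.94 dB.

73 dB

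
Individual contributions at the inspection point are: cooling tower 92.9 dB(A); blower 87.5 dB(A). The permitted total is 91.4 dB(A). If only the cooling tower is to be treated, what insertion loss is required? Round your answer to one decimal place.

The untreated sources together contribute 10^(87.5/10) = 5.623e+08, i.e. 87.50 dB(A).
The limit corresponds to 10^(91.4/10) = 1.380e+09; subtracting the fixed part leaves 8.180e+08 for the cooling tower, i.e. 89.13 dB(A).
Required insertion loss = 92.9 − 89.13 = 3.77 dB.

3.8 dB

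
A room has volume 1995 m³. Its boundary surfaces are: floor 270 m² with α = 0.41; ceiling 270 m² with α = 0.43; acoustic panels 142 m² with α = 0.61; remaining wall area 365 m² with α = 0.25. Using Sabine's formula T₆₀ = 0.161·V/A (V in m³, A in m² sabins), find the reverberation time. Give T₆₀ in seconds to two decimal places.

0.79 s

A = Σ Sᵢαᵢ = 270·0.41 + 270·0.43 + 142·0.61 + 365·0.25 = 404.67 m².
T₆₀ = 0.161·V/A = 0.161·1995/404.67 = 0.794 s.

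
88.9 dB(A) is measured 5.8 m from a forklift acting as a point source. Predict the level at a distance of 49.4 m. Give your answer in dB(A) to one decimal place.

70.3 dB(A)

For a point source, L₂ = L₁ − 20·log₁₀(r₂/r₁).
L₂ = 88.9 − 20·log₁₀(49.4/5.8) = 88.9 − 18.606 = 70.29 dB(A).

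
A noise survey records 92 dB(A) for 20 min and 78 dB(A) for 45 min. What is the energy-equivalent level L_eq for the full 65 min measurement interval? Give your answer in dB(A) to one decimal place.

87.3 dB(A)

The energy average is taken in the linear domain: L_eq = 10·log₁₀[(Σ tᵢ·10^(Lᵢ/10))/T], T = 65 min.
Σ tᵢ·10^(Lᵢ/10) = 20·10^(92/10) + 45·10^(78/10) = 3.454e+10.
L_eq = 10·log₁₀(3.454e+10/65) = 87.25 dB(A).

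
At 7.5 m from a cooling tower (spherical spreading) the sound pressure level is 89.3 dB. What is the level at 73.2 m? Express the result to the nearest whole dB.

70 dB

Point-source attenuation: ΔL = 20·log₁₀(r₂/r₁) = 20·log₁₀(73.2/7.5) = 19.789 dB.
L₂ = 89.3 − 20·log₁₀(73.2/7.5) = 89.3 − 19.789 = 69.51 dB.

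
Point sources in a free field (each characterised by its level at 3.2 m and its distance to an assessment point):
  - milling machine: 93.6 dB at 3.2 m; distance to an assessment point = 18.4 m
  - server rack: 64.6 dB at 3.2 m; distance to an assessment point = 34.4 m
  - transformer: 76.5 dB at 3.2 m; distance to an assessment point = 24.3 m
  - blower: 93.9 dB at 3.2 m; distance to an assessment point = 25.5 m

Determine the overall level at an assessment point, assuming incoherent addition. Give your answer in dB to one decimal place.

First find each source's level at the receiver (point-source: −20·log₁₀(r/r_ref)), then combine on an intensity basis.
milling machine: 93.6 − 20·log₁₀(18.4/3.2) = 93.6 − 15.19 = 78.41 dB.
server rack: 64.6 − 20·log₁₀(34.4/3.2) = 64.6 − 20.63 = 43.97 dB.
transformer: 76.5 − 20·log₁₀(24.3/3.2) = 76.5 − 17.61 = 58.89 dB.
blower: 93.9 − 20·log₁₀(25.5/3.2) = 93.9 − 18.03 = 75.87 dB.
Σ 10^(L/10) = 1.087e+08 → L_total = 10·log₁₀(1.087e+08) = 80.36 dB.

80.4 dB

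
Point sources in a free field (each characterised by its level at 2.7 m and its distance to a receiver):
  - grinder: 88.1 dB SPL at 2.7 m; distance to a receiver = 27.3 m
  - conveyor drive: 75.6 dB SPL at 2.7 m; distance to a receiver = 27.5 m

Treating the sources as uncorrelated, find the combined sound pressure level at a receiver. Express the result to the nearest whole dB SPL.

68 dB SPL

First find each source's level at the receiver (point-source: −20·log₁₀(r/r_ref)), then combine on an intensity basis.
grinder: 88.1 − 20·log₁₀(27.3/2.7) = 88.1 − 20.10 = 68.00 dB SPL.
conveyor drive: 75.6 − 20·log₁₀(27.5/2.7) = 75.6 − 20.16 = 55.44 dB SPL.
Σ 10^(L/10) = 6.665e+06 → L_total = 10·log₁₀(6.665e+06) = 68.24 dB SPL.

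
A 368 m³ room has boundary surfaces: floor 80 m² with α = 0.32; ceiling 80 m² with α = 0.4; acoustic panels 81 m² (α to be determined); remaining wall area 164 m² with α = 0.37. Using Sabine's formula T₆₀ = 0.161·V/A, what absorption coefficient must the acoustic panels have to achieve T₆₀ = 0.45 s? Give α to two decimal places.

0.17

A = 0.161·V/T₆₀ = 0.161·368/0.45 = 131.66 m² sabins.
Absorption from the other surfaces = 80·0.32 + 80·0.4 + 164·0.37 = 118.28 m², so the acoustic panels must supply 13.38 m² over 81 m².
α = 13.38/81 = 0.165.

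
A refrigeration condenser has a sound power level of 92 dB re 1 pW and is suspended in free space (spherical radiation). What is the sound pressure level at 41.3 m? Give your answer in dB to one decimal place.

L_p = L_w − 10·log₁₀(4π·r²) with r = 41.3 m.
4π·r² = 2.143e+04 m², 10·log₁₀ of that is 43.311 dB.
L_p = 92 − 43.311 = 48.69 dB.

48.7 dB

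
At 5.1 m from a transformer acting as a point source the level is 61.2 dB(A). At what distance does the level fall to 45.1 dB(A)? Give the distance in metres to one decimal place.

32.6 m

For a point source L₁ − L₂ = 20·log₁₀(r₂/r₁), so r₂ = r₁·10^((L₁−L₂)/20).
r₂ = 5.1·10^((61.2−45.1)/20) = 5.1·10^(16.1/20) = 32.55 m.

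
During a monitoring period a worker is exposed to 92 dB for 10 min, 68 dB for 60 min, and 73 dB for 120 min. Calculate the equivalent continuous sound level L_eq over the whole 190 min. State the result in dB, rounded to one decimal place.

79.9 dB

Weight each interval's intensity by its duration and average over T = 190 min:
Σ tᵢ·10^(Lᵢ/10) = 10·10^(92/10) + 60·10^(68/10) + 120·10^(73/10) = 1.862e+10.
L_eq = 10·log₁₀(1.862e+10/190) = 79.91 dB.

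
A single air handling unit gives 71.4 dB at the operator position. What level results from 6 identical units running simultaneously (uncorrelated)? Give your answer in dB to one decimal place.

With 6 equal, uncorrelated contributions the intensity is 6× that of one unit, giving a rise of 10·log₁₀ 6.
L_total = 71.4 + 10·log₁₀(6) = 71.4 + 7.782 = 79.18 dB.

79.2 dB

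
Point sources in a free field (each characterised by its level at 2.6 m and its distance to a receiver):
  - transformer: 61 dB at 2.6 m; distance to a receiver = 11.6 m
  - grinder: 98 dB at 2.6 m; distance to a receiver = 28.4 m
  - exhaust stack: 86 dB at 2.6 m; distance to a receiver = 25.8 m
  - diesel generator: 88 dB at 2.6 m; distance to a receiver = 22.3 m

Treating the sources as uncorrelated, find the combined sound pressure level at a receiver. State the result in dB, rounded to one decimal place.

78.2 dB

Propagate each source to the receiver with L = L_ref − 20·log₁₀(r/r_ref), then add intensities.
transformer: 61 − 20·log₁₀(11.6/2.6) = 61 − 12.99 = 48.01 dB.
grinder: 98 − 20·log₁₀(28.4/2.6) = 98 − 20.77 = 77.23 dB.
exhaust stack: 86 − 20·log₁₀(25.8/2.6) = 86 − 19.93 = 66.07 dB.
diesel generator: 88 − 20·log₁₀(22.3/2.6) = 88 − 18.67 = 69.33 dB.
Σ 10^(L/10) = 6.557e+07 → L_total = 10·log₁₀(6.557e+07) = 78.17 dB.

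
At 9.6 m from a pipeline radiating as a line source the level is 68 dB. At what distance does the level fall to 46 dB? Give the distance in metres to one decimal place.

1521.5 m

Line-source spreading drops the level by 10·log₁₀(r₂/r₁); inverting, r₂/r₁ = 10^(ΔL/10).
r₂ = 9.6·10^((68−46)/10) = 9.6·10^(22.0/10) = 1521.50 m.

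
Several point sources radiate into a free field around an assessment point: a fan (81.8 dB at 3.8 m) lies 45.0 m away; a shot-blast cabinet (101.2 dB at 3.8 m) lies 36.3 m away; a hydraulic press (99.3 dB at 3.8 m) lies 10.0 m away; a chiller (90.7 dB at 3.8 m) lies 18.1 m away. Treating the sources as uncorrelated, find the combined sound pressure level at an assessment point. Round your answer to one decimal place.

First find each source's level at the receiver (point-source: −20·log₁₀(r/r_ref)), then combine on an intensity basis.
fan: 81.8 − 20·log₁₀(45.0/3.8) = 81.8 − 21.47 = 60.33 dB.
shot-blast cabinet: 101.2 − 20·log₁₀(36.3/3.8) = 101.2 − 19.60 = 81.60 dB.
hydraulic press: 99.3 − 20·log₁₀(10.0/3.8) = 99.3 − 8.40 = 90.90 dB.
chiller: 90.7 − 20·log₁₀(18.1/3.8) = 90.7 − 13.56 = 77.14 dB.
Σ 10^(L/10) = 1.426e+09 → L_total = 10·log₁₀(1.426e+09) = 91.54 dB.

91.5 dB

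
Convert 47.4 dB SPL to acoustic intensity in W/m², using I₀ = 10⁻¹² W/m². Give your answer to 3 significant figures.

5.50e-08 W/m²

L = 10·log₁₀(I/I₀) ⇒ I = I₀·10^(L/10) = 10⁻¹² × 10^4.74.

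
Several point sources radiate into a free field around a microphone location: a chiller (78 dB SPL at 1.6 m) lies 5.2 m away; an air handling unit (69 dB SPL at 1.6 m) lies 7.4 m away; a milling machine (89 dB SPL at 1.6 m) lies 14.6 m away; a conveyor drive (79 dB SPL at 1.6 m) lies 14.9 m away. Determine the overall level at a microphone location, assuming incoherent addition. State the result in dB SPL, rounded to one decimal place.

First find each source's level at the receiver (point-source: −20·log₁₀(r/r_ref)), then combine on an intensity basis.
chiller: 78 − 20·log₁₀(5.2/1.6) = 78 − 10.24 = 67.76 dB SPL.
air handling unit: 69 − 20·log₁₀(7.4/1.6) = 69 − 13.30 = 55.70 dB SPL.
milling machine: 89 − 20·log₁₀(14.6/1.6) = 89 − 19.20 = 69.80 dB SPL.
conveyor drive: 79 − 20·log₁₀(14.9/1.6) = 79 − 19.38 = 59.62 dB SPL.
Σ 10^(L/10) = 1.680e+07 → L_total = 10·log₁₀(1.680e+07) = 72.25 dB SPL.

72.3 dB SPL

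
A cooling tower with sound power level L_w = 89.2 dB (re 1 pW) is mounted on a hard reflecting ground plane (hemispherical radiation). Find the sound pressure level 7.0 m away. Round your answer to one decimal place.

64.3 dB

Free-field hemispherical radiation: L_p = L_w − 10·log₁₀(2π·r²), r = 7.0 m.
2π·r² = 307.9 m², 10·log₁₀ of that is 24.884 dB.
L_p = 89.2 − 24.884 = 64.32 dB.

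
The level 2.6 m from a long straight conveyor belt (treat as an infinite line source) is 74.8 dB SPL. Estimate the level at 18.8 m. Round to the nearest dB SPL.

For a line source, L₂ = L₁ − 10·log₁₀(r₂/r₁).
L₂ = 74.8 − 10·log₁₀(18.8/2.6) = 74.8 − 8.592 = 66.21 dB SPL.

66 dB SPL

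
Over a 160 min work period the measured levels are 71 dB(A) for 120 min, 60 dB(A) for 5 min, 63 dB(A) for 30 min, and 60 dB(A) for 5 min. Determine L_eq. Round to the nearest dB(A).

L_eq = 10·log₁₀[(1/T)·Σ tᵢ·10^(Lᵢ/10)] with T = 160 min.
Σ tᵢ·10^(Lᵢ/10) = 120·10^(71/10) + 5·10^(60/10) + 30·10^(63/10) + 5·10^(60/10) = 1.581e+09.
L_eq = 10·log₁₀(1.581e+09/160) = 69.95 dB(A).

70 dB(A)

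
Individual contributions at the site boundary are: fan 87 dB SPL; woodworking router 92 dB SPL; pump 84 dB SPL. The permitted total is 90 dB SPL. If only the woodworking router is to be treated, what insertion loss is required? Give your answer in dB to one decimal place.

Everything except the woodworking router sums to 10^(87/10) + 10^(84/10) = 7.524e+08 in linear terms, 88.76 dB SPL.
The limit corresponds to 10^(90/10) = 1.000e+09; subtracting the fixed part leaves 2.476e+08 for the woodworking router, i.e. 83.94 dB SPL.
Required insertion loss = 92 − 83.94 = 8.06 dB.

8.1 dB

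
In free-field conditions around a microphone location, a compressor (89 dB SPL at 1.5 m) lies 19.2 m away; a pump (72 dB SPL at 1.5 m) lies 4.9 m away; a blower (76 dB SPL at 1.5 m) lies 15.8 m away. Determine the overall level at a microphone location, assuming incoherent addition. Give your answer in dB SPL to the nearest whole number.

First find each source's level at the receiver (point-source: −20·log₁₀(r/r_ref)), then combine on an intensity basis.
compressor: 89 − 20·log₁₀(19.2/1.5) = 89 − 22.14 = 66.86 dB SPL.
pump: 72 − 20·log₁₀(4.9/1.5) = 72 − 10.28 = 61.72 dB SPL.
blower: 76 − 20·log₁₀(15.8/1.5) = 76 − 20.45 = 55.55 dB SPL.
Σ 10^(L/10) = 6.692e+06 → L_total = 10·log₁₀(6.692e+06) = 68.26 dB SPL.

68 dB SPL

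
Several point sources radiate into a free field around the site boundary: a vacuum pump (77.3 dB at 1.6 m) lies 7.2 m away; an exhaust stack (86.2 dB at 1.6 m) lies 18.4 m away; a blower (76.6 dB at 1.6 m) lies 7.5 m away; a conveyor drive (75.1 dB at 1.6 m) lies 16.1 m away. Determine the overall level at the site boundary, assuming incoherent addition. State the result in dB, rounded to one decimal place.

69.1 dB

Apply inverse-square spreading to bring every level to the receiver, then sum 10^(L/10).
vacuum pump: 77.3 − 20·log₁₀(7.2/1.6) = 77.3 − 13.06 = 64.24 dB.
exhaust stack: 86.2 − 20·log₁₀(18.4/1.6) = 86.2 − 21.21 = 64.99 dB.
blower: 76.6 − 20·log₁₀(7.5/1.6) = 76.6 − 13.42 = 63.18 dB.
conveyor drive: 75.1 − 20·log₁₀(16.1/1.6) = 75.1 − 20.05 = 55.05 dB.
Σ 10^(L/10) = 8.204e+06 → L_total = 10·log₁₀(8.204e+06) = 69.14 dB.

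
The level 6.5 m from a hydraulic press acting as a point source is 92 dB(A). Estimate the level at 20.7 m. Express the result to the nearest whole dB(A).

For a point source, L₂ = L₁ − 20·log₁₀(r₂/r₁).
L₂ = 92 − 20·log₁₀(20.7/6.5) = 92 − 10.061 = 81.94 dB(A).

82 dB(A)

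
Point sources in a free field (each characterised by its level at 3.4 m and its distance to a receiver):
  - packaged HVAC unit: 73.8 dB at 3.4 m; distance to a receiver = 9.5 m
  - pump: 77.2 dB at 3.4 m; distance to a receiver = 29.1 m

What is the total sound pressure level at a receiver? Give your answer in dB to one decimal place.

65.8 dB

First find each source's level at the receiver (point-source: −20·log₁₀(r/r_ref)), then combine on an intensity basis.
packaged HVAC unit: 73.8 − 20·log₁₀(9.5/3.4) = 73.8 − 8.92 = 64.88 dB.
pump: 77.2 − 20·log₁₀(29.1/3.4) = 77.2 − 18.65 = 58.55 dB.
Σ 10^(L/10) = 3.789e+06 → L_total = 10·log₁₀(3.789e+06) = 65.79 dB.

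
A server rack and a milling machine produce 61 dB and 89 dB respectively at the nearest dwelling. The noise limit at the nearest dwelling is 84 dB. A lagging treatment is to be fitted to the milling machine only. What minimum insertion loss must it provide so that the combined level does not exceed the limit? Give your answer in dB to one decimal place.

Fixed contribution from the other source: Σ 10^(L/10) = 10^(61/10) = 1.259e+06 (61.00 dB).
The limit corresponds to 10^(84/10) = 2.512e+08; subtracting the fixed part leaves 2.499e+08 for the milling machine, i.e. 83.98 dB.
Required insertion loss = 89 − 83.98 = 5.02 dB.

5.0 dB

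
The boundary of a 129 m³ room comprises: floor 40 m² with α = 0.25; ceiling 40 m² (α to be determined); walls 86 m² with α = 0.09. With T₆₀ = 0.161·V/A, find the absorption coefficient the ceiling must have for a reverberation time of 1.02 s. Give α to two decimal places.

0.07

A = 0.161·V/T₆₀ = 0.161·129/1.02 = 20.36 m² sabins.
Absorption from the other surfaces = 40·0.25 + 86·0.09 = 17.74 m², so the ceiling must supply 2.62 m² over 40 m².
α = 2.62/40 = 0.066.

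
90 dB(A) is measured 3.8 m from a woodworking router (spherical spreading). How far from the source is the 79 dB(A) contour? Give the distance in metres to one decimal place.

13.5 m

Point-source spreading drops the level by 20·log₁₀(r₂/r₁); inverting, r₂/r₁ = 10^(ΔL/20).
r₂ = 3.8·10^((90−79)/20) = 3.8·10^(11.0/20) = 13.48 m.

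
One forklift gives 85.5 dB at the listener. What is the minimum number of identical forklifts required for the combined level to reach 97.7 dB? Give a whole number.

17

N identical sources give L₁ + 10·log₁₀ N, so require 10·log₁₀ N ≥ 97.7 − 85.5 = 12.2 dB.
N ≥ 10^(12.2/10) = 16.596, so N = 17.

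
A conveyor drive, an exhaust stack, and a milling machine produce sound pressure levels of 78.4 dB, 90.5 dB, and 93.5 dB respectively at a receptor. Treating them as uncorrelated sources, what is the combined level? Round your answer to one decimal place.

Incoherent sources combine by intensity addition: L_total = 10·log₁₀(Σ 10^(L_i/10)).
Σ 10^(L/10) = 10^(78.4/10) + 10^(90.5/10) + 10^(93.5/10) = 3.430e+09.
L_total = 10·log₁₀(3.430e+09) = 95.35 dB.

95.4 dB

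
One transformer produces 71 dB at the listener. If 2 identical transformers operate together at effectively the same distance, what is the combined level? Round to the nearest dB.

74 dB

N identical incoherent sources raise the level by 10·log₁₀ N.
L_total = 71 + 10·log₁₀(2) = 71 + 3.010 = 74.01 dB.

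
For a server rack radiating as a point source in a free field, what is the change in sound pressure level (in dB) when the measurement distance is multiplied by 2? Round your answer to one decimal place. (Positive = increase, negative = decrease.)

With spherical spreading the level changes by −20·log₁₀(r₂/r₁).
ΔL = −20·log₁₀(2) = -6.02 dB.

-6.0 dB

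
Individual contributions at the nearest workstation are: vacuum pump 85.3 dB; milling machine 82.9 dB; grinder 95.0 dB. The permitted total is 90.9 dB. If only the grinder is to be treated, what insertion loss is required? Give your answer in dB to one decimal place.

Everything except the grinder sums to 10^(85.3/10) + 10^(82.9/10) = 5.338e+08 in linear terms, 87.27 dB.
To meet 90.9 dB overall, the treated grinder may contribute at most 10^(90.9/10) − 5.338e+08 = 6.964e+08, i.e. 88.43 dB.
Required insertion loss = 95.0 − 88.43 = 6.57 dB.

6.6 dB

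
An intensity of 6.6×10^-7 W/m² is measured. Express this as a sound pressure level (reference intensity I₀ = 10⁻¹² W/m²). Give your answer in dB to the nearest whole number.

I/I₀ = 6.6×10^-7/10⁻¹² = 6.6×10^5, and L = 10·log₁₀(I/I₀).
L = 10·(0.8195 + 5) = 58.20 dB.

58 dB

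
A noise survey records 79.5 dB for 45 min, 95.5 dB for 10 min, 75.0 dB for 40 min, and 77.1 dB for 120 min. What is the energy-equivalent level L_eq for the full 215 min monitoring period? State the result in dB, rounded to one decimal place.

83.4 dB

The energy average is taken in the linear domain: L_eq = 10·log₁₀[(Σ tᵢ·10^(Lᵢ/10))/T], T = 215 min.
Σ tᵢ·10^(Lᵢ/10) = 45·10^(79.5/10) + 10·10^(95.5/10) + 40·10^(75.0/10) + 120·10^(77.1/10) = 4.691e+10.
L_eq = 10·log₁₀(4.691e+10/215) = 83.39 dB.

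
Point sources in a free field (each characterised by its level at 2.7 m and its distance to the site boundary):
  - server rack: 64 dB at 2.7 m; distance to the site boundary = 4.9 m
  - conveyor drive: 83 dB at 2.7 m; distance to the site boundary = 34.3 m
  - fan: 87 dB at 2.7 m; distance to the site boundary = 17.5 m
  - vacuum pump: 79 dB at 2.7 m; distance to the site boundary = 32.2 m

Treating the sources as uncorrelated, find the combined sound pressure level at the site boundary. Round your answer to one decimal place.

71.6 dB

Propagate each source to the receiver with L = L_ref − 20·log₁₀(r/r_ref), then add intensities.
server rack: 64 − 20·log₁₀(4.9/2.7) = 64 − 5.18 = 58.82 dB.
conveyor drive: 83 − 20·log₁₀(34.3/2.7) = 83 − 22.08 = 60.92 dB.
fan: 87 − 20·log₁₀(17.5/2.7) = 87 − 16.23 = 70.77 dB.
vacuum pump: 79 − 20·log₁₀(32.2/2.7) = 79 − 21.53 = 57.47 dB.
Σ 10^(L/10) = 1.449e+07 → L_total = 10·log₁₀(1.449e+07) = 71.61 dB.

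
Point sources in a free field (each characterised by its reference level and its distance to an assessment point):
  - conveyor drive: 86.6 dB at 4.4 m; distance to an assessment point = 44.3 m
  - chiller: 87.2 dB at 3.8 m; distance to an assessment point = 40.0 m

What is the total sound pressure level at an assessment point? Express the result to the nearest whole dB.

First find each source's level at the receiver (point-source: −20·log₁₀(r/r_ref)), then combine on an intensity basis.
conveyor drive: 86.6 − 20·log₁₀(44.3/4.4) = 86.6 − 20.06 = 66.54 dB.
chiller: 87.2 − 20·log₁₀(40.0/3.8) = 87.2 − 20.45 = 66.75 dB.
Σ 10^(L/10) = 9.246e+06 → L_total = 10·log₁₀(9.246e+06) = 69.66 dB.

70 dB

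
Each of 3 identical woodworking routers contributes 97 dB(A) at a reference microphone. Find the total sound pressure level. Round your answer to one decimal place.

101.8 dB(A)

L_total = L₁ + 10·log₁₀ N for N identical incoherent sources.
L_total = 97 + 10·log₁₀(3) = 97 + 4.771 = 101.77 dB(A).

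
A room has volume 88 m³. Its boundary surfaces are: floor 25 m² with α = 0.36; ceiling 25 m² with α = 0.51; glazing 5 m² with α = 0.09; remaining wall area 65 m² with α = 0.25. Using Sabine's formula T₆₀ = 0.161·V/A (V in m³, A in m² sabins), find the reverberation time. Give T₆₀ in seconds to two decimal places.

0.37 s

Summing Sᵢαᵢ: 25·0.36 + 25·0.51 + 5·0.09 + 65·0.25 = 38.45 m².
T₆₀ = 0.161 × 88 / 38.45 = 0.368 s.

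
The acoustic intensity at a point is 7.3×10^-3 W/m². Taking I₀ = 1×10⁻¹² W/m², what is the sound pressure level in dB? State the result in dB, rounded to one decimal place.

98.6 dB

I/I₀ = 7.3×10^-3/10⁻¹² = 7.3×10^9, and L = 10·log₁₀(I/I₀).
L = 10·(0.8633 + 9) = 98.63 dB.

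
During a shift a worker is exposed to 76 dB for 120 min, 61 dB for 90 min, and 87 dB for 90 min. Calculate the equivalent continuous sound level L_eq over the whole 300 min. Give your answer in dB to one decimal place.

82.2 dB

Weight each interval's intensity by its duration and average over T = 300 min:
Σ tᵢ·10^(Lᵢ/10) = 120·10^(76/10) + 90·10^(61/10) + 90·10^(87/10) = 5.000e+10.
L_eq = 10·log₁₀(5.000e+10/300) = 82.22 dB.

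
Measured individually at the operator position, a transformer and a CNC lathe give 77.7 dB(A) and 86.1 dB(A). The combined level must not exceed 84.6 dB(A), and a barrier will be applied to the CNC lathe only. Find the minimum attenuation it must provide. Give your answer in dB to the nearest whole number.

2 dB

Everything except the CNC lathe sums to 10^(77.7/10) = 5.888e+07 in linear terms, 77.70 dB(A).
The limit corresponds to 10^(84.6/10) = 2.884e+08; subtracting the fixed part leaves 2.295e+08 for the CNC lathe, i.e. 83.61 dB(A).
So the CNC lathe must be reduced from 86.1 to 83.61 dB(A): IL = 2.49 dB.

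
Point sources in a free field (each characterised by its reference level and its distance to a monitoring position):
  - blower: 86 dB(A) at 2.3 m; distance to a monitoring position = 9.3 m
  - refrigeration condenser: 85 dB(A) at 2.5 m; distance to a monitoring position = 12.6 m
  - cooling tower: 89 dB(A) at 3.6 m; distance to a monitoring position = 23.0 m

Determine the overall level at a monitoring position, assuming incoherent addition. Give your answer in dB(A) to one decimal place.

First find each source's level at the receiver (point-source: −20·log₁₀(r/r_ref)), then combine on an intensity basis.
blower: 86 − 20·log₁₀(9.3/2.3) = 86 − 12.14 = 73.86 dB(A).
refrigeration condenser: 85 − 20·log₁₀(12.6/2.5) = 85 − 14.05 = 70.95 dB(A).
cooling tower: 89 − 20·log₁₀(23.0/3.6) = 89 − 16.11 = 72.89 dB(A).
Σ 10^(L/10) = 5.626e+07 → L_total = 10·log₁₀(5.626e+07) = 77.50 dB(A).

77.5 dB(A)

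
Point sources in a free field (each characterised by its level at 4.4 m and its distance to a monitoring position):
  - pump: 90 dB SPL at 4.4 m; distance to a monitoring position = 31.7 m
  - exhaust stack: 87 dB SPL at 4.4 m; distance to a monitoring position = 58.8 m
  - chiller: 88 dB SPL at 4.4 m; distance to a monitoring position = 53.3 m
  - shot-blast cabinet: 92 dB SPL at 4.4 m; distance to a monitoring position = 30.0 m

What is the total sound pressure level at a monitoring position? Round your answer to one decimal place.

First find each source's level at the receiver (point-source: −20·log₁₀(r/r_ref)), then combine on an intensity basis.
pump: 90 − 20·log₁₀(31.7/4.4) = 90 − 17.15 = 72.85 dB SPL.
exhaust stack: 87 − 20·log₁₀(58.8/4.4) = 87 − 22.52 = 64.48 dB SPL.
chiller: 88 − 20·log₁₀(53.3/4.4) = 88 − 21.67 = 66.33 dB SPL.
shot-blast cabinet: 92 − 20·log₁₀(30.0/4.4) = 92 − 16.67 = 75.33 dB SPL.
Σ 10^(L/10) = 6.046e+07 → L_total = 10·log₁₀(6.046e+07) = 77.82 dB SPL.

77.8 dB SPL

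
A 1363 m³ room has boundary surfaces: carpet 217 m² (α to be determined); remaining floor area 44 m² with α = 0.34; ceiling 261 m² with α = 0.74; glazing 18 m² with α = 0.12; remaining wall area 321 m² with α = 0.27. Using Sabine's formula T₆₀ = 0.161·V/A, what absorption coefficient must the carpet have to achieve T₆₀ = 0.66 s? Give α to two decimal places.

Required total absorption A = 0.161·1363/0.66 = 332.49 m².
Absorption from the other surfaces = 44·0.34 + 261·0.74 + 18·0.12 + 321·0.27 = 296.93 m², so the carpet must supply 35.56 m² over 217 m².
α = 35.56/217 = 0.164.

0.16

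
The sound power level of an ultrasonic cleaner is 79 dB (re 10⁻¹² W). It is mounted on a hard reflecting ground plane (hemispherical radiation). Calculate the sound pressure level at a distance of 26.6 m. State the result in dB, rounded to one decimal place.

42.5 dB

Free-field hemispherical radiation: L_p = L_w − 10·log₁₀(2π·r²), r = 26.6 m.
2π·r² = 4446 m², 10·log₁₀ of that is 36.479 dB.
L_p = 79 − 36.479 = 42.52 dB.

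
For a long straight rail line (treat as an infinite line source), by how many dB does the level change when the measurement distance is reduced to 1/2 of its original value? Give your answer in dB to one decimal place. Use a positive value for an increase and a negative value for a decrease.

Line-source spreading: ΔL = −10·log₁₀(r₂/r₁).
ΔL = −10·log₁₀(0.5) = +3.01 dB.

+3.0 dB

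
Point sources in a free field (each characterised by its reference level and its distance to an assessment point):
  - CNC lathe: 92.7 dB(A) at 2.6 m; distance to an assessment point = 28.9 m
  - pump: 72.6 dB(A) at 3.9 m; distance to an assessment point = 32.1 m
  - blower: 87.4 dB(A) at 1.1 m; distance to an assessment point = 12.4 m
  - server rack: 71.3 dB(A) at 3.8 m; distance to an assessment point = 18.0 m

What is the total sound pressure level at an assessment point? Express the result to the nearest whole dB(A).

First find each source's level at the receiver (point-source: −20·log₁₀(r/r_ref)), then combine on an intensity basis.
CNC lathe: 92.7 − 20·log₁₀(28.9/2.6) = 92.7 − 20.92 = 71.78 dB(A).
pump: 72.6 − 20·log₁₀(32.1/3.9) = 72.6 − 18.31 = 54.29 dB(A).
blower: 87.4 − 20·log₁₀(12.4/1.1) = 87.4 − 21.04 = 66.36 dB(A).
server rack: 71.3 − 20·log₁₀(18.0/3.8) = 71.3 − 13.51 = 57.79 dB(A).
Σ 10^(L/10) = 2.027e+07 → L_total = 10·log₁₀(2.027e+07) = 73.07 dB(A).

73 dB(A)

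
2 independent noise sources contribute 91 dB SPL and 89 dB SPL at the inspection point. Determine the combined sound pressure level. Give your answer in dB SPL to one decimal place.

For uncorrelated sources the intensities add, so convert each level to linear form, sum, and take 10·log₁₀ of the total.
Σ 10^(L/10) = 10^(91/10) + 10^(89/10) = 2.053e+09.
L_total = 10·log₁₀(2.053e+09) = 93.12 dB SPL.

93.1 dB SPL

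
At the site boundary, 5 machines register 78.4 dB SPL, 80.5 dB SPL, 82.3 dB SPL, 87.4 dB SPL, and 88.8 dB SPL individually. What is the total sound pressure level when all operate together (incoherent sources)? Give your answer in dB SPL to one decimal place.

92.2 dB SPL

Incoherent sources combine by intensity addition: L_total = 10·log₁₀(Σ 10^(L_i/10)).
Σ 10^(L/10) = 10^(78.4/10) + 10^(80.5/10) + 10^(82.3/10) + 10^(87.4/10) + 10^(88.8/10) = 1.659e+09.
L_total = 10·log₁₀(1.659e+09) = 92.20 dB SPL.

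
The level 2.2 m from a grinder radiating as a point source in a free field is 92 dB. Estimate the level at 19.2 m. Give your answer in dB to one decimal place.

For a point source, L₂ = L₁ − 20·log₁₀(r₂/r₁).
L₂ = 92 − 20·log₁₀(19.2/2.2) = 92 − 18.818 = 73.18 dB.

73.2 dB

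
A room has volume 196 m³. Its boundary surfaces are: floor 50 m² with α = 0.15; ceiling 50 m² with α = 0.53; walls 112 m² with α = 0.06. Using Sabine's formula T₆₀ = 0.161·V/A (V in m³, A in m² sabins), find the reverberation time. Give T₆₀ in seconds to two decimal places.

Summing Sᵢαᵢ: 50·0.15 + 50·0.53 + 112·0.06 = 40.72 m².
T₆₀ = 0.161 × 196 / 40.72 = 0.775 s.

0.77 s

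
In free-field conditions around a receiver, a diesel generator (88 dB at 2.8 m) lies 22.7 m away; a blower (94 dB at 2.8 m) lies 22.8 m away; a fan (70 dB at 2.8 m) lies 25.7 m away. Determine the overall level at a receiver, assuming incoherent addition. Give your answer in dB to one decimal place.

Propagate each source to the receiver with L = L_ref − 20·log₁₀(r/r_ref), then add intensities.
diesel generator: 88 − 20·log₁₀(22.7/2.8) = 88 − 18.18 = 69.82 dB.
blower: 94 − 20·log₁₀(22.8/2.8) = 94 − 18.22 = 75.78 dB.
fan: 70 − 20·log₁₀(25.7/2.8) = 70 − 19.26 = 50.74 dB.
Σ 10^(L/10) = 4.760e+07 → L_total = 10·log₁₀(4.760e+07) = 76.78 dB.

76.8 dB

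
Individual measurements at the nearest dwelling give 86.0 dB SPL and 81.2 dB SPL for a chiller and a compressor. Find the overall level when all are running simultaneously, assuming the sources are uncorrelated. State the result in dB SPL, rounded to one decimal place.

Incoherent sources combine by intensity addition: L_total = 10·log₁₀(Σ 10^(L_i/10)).
Σ 10^(L/10) = 10^(86.0/10) + 10^(81.2/10) = 5.299e+08.
L_total = 10·log₁₀(5.299e+08) = 87.24 dB SPL.

87.2 dB SPL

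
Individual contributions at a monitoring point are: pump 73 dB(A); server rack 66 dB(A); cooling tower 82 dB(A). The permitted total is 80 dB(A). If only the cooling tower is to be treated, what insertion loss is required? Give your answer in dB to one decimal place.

Fixed contribution from the other sources: Σ 10^(L/10) = 10^(73/10) + 10^(66/10) = 2.393e+07 (73.79 dB(A)).
The limit corresponds to 10^(80/10) = 1.000e+08; subtracting the fixed part leaves 7.607e+07 for the cooling tower, i.e. 78.81 dB(A).
Required insertion loss = 82 − 78.81 = 3.19 dB.

3.2 dB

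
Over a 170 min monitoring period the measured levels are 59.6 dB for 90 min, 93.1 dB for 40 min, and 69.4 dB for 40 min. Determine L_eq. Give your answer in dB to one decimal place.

86.8 dB

L_eq = 10·log₁₀[(1/T)·Σ tᵢ·10^(Lᵢ/10)] with T = 170 min.
Σ tᵢ·10^(Lᵢ/10) = 90·10^(59.6/10) + 40·10^(93.1/10) + 40·10^(69.4/10) = 8.210e+10.
L_eq = 10·log₁₀(8.210e+10/170) = 86.84 dB.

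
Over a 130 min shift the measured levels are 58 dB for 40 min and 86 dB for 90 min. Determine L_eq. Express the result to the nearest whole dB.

Weight each interval's intensity by its duration and average over T = 130 min:
Σ tᵢ·10^(Lᵢ/10) = 40·10^(58/10) + 90·10^(86/10) = 3.585e+10.
L_eq = 10·log₁₀(3.585e+10/130) = 84.41 dB.

84 dB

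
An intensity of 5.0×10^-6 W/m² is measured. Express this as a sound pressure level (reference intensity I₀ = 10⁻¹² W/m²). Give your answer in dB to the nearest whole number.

67 dB

Dividing by I₀ shifts the exponent by 12: I/I₀ = 5.0×10^6.
L = 10·(0.6990 + 6) = 66.99 dB.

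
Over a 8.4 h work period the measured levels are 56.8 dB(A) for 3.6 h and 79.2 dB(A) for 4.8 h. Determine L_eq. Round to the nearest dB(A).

77 dB(A)

The energy average is taken in the linear domain: L_eq = 10·log₁₀[(Σ tᵢ·10^(Lᵢ/10))/T], T = 8.4 h.
Σ tᵢ·10^(Lᵢ/10) = 3.6·10^(56.8/10) + 4.8·10^(79.2/10) = 4.010e+08.
L_eq = 10·log₁₀(4.010e+08/8.4) = 76.79 dB(A).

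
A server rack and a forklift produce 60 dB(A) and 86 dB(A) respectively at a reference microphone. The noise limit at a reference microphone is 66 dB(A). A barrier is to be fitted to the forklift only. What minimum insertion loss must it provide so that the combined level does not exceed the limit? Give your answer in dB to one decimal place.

Fixed contribution from the other source: Σ 10^(L/10) = 10^(60/10) = 1.000e+06 (60.00 dB(A)).
The limit corresponds to 10^(66/10) = 3.981e+06; subtracting the fixed part leaves 2.981e+06 for the forklift, i.e. 64.74 dB(A).
So the forklift must be reduced from 86 to 64.74 dB(A): IL = 21.26 dB.

21.3 dB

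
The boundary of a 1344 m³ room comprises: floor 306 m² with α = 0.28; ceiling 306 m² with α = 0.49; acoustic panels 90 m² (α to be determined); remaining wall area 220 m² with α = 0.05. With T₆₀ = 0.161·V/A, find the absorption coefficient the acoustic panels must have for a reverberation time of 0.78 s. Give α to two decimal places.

0.34

From T₆₀ = 0.161·V/A, the target T₆₀ = 0.78 s needs A = 0.161·1344/0.78 = 277.42 m².
Absorption from the other surfaces = 306·0.28 + 306·0.49 + 220·0.05 = 246.62 m², so the acoustic panels must supply 30.80 m² over 90 m².
α = 30.80/90 = 0.342.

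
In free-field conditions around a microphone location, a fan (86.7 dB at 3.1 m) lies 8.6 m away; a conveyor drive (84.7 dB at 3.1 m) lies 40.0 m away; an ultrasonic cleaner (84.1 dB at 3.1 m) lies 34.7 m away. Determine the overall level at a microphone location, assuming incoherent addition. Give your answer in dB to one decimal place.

78.1 dB

Propagate each source to the receiver with L = L_ref − 20·log₁₀(r/r_ref), then add intensities.
fan: 86.7 − 20·log₁₀(8.6/3.1) = 86.7 − 8.86 = 77.84 dB.
conveyor drive: 84.7 − 20·log₁₀(40.0/3.1) = 84.7 − 22.21 = 62.49 dB.
ultrasonic cleaner: 84.1 − 20·log₁₀(34.7/3.1) = 84.1 − 20.98 = 63.12 dB.
Σ 10^(L/10) = 6.460e+07 → L_total = 10·log₁₀(6.460e+07) = 78.10 dB.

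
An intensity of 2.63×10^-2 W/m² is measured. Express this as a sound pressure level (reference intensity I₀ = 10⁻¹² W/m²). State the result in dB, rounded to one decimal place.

104.2 dB

L = 10·log₁₀(I/I₀) = 10·log₁₀(2.63×10^-2/10⁻¹²) = 10·log₁₀(2.63×10^10).
L = 10·(0.4200 + 10) = 104.20 dB.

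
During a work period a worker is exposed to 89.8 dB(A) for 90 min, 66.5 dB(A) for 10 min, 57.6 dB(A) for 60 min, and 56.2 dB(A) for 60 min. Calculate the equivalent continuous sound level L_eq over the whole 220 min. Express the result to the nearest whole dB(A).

Weight each interval's intensity by its duration and average over T = 220 min:
Σ tᵢ·10^(Lᵢ/10) = 90·10^(89.8/10) + 10·10^(66.5/10) + 60·10^(57.6/10) + 60·10^(56.2/10) = 8.605e+10.
L_eq = 10·log₁₀(8.605e+10/220) = 85.92 dB(A).

86 dB(A)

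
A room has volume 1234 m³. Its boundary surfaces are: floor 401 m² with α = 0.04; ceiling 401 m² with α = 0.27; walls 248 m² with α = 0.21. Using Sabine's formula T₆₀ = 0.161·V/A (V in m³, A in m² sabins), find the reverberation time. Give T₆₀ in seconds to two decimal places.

1.13 s

A = Σ Sᵢαᵢ = 401·0.04 + 401·0.27 + 248·0.21 = 176.39 m².
T₆₀ = 0.161·V/A = 0.161·1234/176.39 = 1.126 s.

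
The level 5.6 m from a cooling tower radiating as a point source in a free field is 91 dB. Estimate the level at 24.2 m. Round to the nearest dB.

78 dB

For a point source, L₂ = L₁ − 20·log₁₀(r₂/r₁).
L₂ = 91 − 20·log₁₀(24.2/5.6) = 91 − 12.713 = 78.29 dB.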